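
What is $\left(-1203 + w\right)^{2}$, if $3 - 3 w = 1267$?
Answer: $\frac{23746129}{9} \approx 2.6385 \cdot 10^{6}$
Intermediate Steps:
$w = - \frac{1264}{3}$ ($w = 1 - \frac{1267}{3} = - \frac{1264}{3} \approx -421.33$)
$\left(-1203 + w\right)^{2} = \left(-1203 - \frac{1264}{3}\right)^{2} = \left(- \frac{4873}{3}\right)^{2} = \frac{23746129}{9}$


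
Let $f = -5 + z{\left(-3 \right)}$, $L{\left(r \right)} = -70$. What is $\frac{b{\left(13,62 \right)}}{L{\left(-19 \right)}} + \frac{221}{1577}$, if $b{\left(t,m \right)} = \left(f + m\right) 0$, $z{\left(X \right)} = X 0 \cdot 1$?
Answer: $\frac{221}{1577} \approx 0.14014$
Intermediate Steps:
$z{\left(X \right)} = 0$ ($z{\left(X \right)} = 0 \cdot 1 = 0$)
$f = -5$ ($f = -5 + 0 = -5$)
$b{\left(t,m \right)} = 0$ ($b{\left(t,m \right)} = \left(-5 + m\right) 0 = 0$)
$\frac{b{\left(13,62 \right)}}{L{\left(-19 \right)}} + \frac{221}{1577} = \frac{0}{-70} + \frac{221}{1577} = 0 \left(- \frac{1}{70}\right) + 221 \cdot \frac{1}{1577} = 0 + \frac{221}{1577} = \frac{221}{1577}$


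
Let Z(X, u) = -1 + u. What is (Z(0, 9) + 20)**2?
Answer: 784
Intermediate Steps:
(Z(0, 9) + 20)**2 = ((-1 + 9) + 20)**2 = (8 + 20)**2 = 28**2 = 784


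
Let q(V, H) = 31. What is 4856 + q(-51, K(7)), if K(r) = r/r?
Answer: 4887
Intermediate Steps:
K(r) = 1
4856 + q(-51, K(7)) = 4856 + 31 = 4887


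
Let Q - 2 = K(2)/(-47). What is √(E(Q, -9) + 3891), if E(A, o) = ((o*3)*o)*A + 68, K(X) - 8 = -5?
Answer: √9784742/47 ≈ 66.554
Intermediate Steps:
K(X) = 3 (K(X) = 8 - 5 = 3)
Q = 91/47 (Q = 2 + 3/(-47) = 2 + 3*(-1/47) = 2 - 3/47 = 91/47 ≈ 1.9362)
E(A, o) = 68 + 3*A*o² (E(A, o) = ((3*o)*o)*A + 68 = (3*o²)*A + 68 = 3*A*o² + 68 = 68 + 3*A*o²)
√(E(Q, -9) + 3891) = √((68 + 3*(91/47)*(-9)²) + 3891) = √((68 + 3*(91/47)*81) + 3891) = √((68 + 22113/47) + 3891) = √(25309/47 + 3891) = √(208186/47) = √9784742/47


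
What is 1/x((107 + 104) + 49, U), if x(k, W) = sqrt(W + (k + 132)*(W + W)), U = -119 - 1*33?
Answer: -I*sqrt(29830)/59660 ≈ -0.002895*I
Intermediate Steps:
U = -152 (U = -119 - 33 = -152)
x(k, W) = sqrt(W + 2*W*(132 + k)) (x(k, W) = sqrt(W + (132 + k)*(2*W)) = sqrt(W + 2*W*(132 + k)))
1/x((107 + 104) + 49, U) = 1/(sqrt(-152*(265 + 2*((107 + 104) + 49)))) = 1/(sqrt(-152*(265 + 2*(211 + 49)))) = 1/(sqrt(-152*(265 + 2*260))) = 1/(sqrt(-152*(265 + 520))) = 1/(sqrt(-152*785)) = 1/(sqrt(-119320)) = 1/(2*I*sqrt(29830)) = -I*sqrt(29830)/59660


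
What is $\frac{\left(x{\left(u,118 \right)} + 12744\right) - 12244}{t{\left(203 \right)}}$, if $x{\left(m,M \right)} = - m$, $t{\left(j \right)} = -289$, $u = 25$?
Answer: $- \frac{475}{289} \approx -1.6436$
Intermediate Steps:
$\frac{\left(x{\left(u,118 \right)} + 12744\right) - 12244}{t{\left(203 \right)}} = \frac{\left(\left(-1\right) 25 + 12744\right) - 12244}{-289} = \left(\left(-25 + 12744\right) - 12244\right) \left(- \frac{1}{289}\right) = \left(12719 - 12244\right) \left(- \frac{1}{289}\right) = 475 \left(- \frac{1}{289}\right) = - \frac{475}{289}$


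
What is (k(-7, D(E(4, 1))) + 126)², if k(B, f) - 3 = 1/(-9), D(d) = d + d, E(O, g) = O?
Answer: 1345600/81 ≈ 16612.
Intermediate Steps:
D(d) = 2*d
k(B, f) = 26/9 (k(B, f) = 3 + 1/(-9) = 3 - ⅑ = 26/9)
(k(-7, D(E(4, 1))) + 126)² = (26/9 + 126)² = (1160/9)² = 1345600/81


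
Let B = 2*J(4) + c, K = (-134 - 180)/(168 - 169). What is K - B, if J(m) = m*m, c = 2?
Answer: 280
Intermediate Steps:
J(m) = m**2
K = 314 (K = -314/(-1) = -314*(-1) = 314)
B = 34 (B = 2*4**2 + 2 = 2*16 + 2 = 32 + 2 = 34)
K - B = 314 - 1*34 = 314 - 34 = 280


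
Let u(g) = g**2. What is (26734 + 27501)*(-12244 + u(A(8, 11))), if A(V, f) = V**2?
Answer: -441906780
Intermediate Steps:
(26734 + 27501)*(-12244 + u(A(8, 11))) = (26734 + 27501)*(-12244 + (8**2)**2) = 54235*(-12244 + 64**2) = 54235*(-12244 + 4096) = 54235*(-8148) = -441906780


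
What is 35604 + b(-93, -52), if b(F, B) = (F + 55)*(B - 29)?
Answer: 38682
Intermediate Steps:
b(F, B) = (-29 + B)*(55 + F) (b(F, B) = (55 + F)*(-29 + B) = (-29 + B)*(55 + F))
35604 + b(-93, -52) = 35604 + (-1595 - 29*(-93) + 55*(-52) - 52*(-93)) = 35604 + (-1595 + 2697 - 2860 + 4836) = 35604 + 3078 = 38682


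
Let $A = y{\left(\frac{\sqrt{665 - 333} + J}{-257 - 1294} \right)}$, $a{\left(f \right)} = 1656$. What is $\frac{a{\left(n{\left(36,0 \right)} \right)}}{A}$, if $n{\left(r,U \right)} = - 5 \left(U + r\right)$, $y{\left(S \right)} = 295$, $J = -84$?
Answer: $\frac{1656}{295} \approx 5.6136$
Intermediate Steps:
$n{\left(r,U \right)} = - 5 U - 5 r$
$A = 295$
$\frac{a{\left(n{\left(36,0 \right)} \right)}}{A} = \frac{1656}{295}$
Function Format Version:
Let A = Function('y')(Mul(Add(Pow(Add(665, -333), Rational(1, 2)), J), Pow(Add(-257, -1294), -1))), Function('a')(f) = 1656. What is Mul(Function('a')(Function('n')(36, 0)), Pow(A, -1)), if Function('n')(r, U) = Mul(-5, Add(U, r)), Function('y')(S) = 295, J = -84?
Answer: Rational(1656, 295) ≈ 5.6136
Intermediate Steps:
Function('n')(r, U) = Add(Mul(-5, U), Mul(-5, r))
A = 295
Mul(Function('a')(Function('n')(36, 0)), Pow(A, -1)) = Mul(1656, Pow(295, -1)) = Mul(1656, Rational(1, 295)) = Rational(1656, 295)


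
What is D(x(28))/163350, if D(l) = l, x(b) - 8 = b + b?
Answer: 32/81675 ≈ 0.00039180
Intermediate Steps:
x(b) = 8 + 2*b (x(b) = 8 + (b + b) = 8 + 2*b)
D(x(28))/163350 = (8 + 2*28)/163350 = (8 + 56)*(1/163350) = 64*(1/163350) = 32/81675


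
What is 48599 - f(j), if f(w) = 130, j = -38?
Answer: 48469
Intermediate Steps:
48599 - f(j) = 48599 - 1*130 = 48599 - 130 = 48469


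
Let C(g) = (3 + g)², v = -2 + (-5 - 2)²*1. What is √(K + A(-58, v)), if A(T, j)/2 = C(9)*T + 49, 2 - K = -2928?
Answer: 2*I*√3419 ≈ 116.94*I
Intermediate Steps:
v = 47 (v = -2 + (-7)²*1 = -2 + 49*1 = -2 + 49 = 47)
K = 2930 (K = 2 - 1*(-2928) = 2 + 2928 = 2930)
A(T, j) = 98 + 288*T (A(T, j) = 2*((3 + 9)²*T + 49) = 2*(12²*T + 49) = 2*(144*T + 49) = 2*(49 + 144*T) = 98 + 288*T)
√(K + A(-58, v)) = √(2930 + (98 + 288*(-58))) = √(2930 + (98 - 16704)) = √(2930 - 16606) = √(-13676) = 2*I*√3419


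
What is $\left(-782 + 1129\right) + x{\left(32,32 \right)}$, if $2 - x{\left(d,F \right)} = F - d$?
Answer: $349$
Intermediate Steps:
$x{\left(d,F \right)} = 2 + d - F$ ($x{\left(d,F \right)} = 2 - \left(F - d\right) = 2 + d - F$)
$\left(-782 + 1129\right) + x{\left(32,32 \right)} = \left(-782 + 1129\right) + \left(2 + 32 - 32\right) = 347 + \left(2 + 32 - 32\right) = 347 + 2 = 349$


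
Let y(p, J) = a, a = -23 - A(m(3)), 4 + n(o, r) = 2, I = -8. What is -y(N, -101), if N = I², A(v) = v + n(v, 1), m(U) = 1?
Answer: 22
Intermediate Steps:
n(o, r) = -2 (n(o, r) = -4 + 2 = -2)
A(v) = -2 + v (A(v) = v - 2 = -2 + v)
N = 64 (N = (-8)² = 64)
a = -22 (a = -23 - (-2 + 1) = -23 - 1*(-1) = -23 + 1 = -22)
y(p, J) = -22
-y(N, -101) = -1*(-22) = 22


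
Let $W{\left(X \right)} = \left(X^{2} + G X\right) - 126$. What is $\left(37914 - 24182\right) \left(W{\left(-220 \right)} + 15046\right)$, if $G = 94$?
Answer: $585532480$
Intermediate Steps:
$W{\left(X \right)} = -126 + X^{2} + 94 X$ ($W{\left(X \right)} = \left(X^{2} + 94 X\right) - 126 = -126 + X^{2} + 94 X$)
$\left(37914 - 24182\right) \left(W{\left(-220 \right)} + 15046\right) = \left(37914 - 24182\right) \left(\left(-126 + \left(-220\right)^{2} + 94 \left(-220\right)\right) + 15046\right) = 13732 \left(\left(-126 + 48400 - 20680\right) + 15046\right) = 13732 \left(27594 + 15046\right) = 13732 \cdot 42640 = 585532480$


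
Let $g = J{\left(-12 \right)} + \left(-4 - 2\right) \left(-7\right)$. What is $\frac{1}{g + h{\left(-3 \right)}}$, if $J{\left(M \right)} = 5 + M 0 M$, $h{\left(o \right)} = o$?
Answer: $\frac{1}{44} \approx 0.022727$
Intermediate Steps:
$J{\left(M \right)} = 5$ ($J{\left(M \right)} = 5 + 0 M = 5 + 0 = 5$)
$g = 47$ ($g = 5 + \left(-4 - 2\right) \left(-7\right) = 5 - -42 = 5 + 42 = 47$)
$\frac{1}{g + h{\left(-3 \right)}} = \frac{1}{47 - 3} = \frac{1}{44}$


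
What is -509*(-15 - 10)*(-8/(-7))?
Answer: 101800/7 ≈ 14543.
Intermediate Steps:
-509*(-15 - 10)*(-8/(-7)) = -(-12725)*(-8*(-⅐)) = -(-12725)*8/7 = -509*(-200/7) = 101800/7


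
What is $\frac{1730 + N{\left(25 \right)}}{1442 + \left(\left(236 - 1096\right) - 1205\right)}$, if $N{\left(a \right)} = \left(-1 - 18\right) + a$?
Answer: $- \frac{248}{89} \approx -2.7865$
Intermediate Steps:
$N{\left(a \right)} = -19 + a$ ($N{\left(a \right)} = \left(-1 - 18\right) + a = -19 + a$)
$\frac{1730 + N{\left(25 \right)}}{1442 + \left(\left(236 - 1096\right) - 1205\right)} = \frac{1730 + \left(-19 + 25\right)}{1442 + \left(\left(236 - 1096\right) - 1205\right)} = \frac{1730 + 6}{1442 - 2065} = \frac{1736}{1442 - 2065} = \frac{1736}{-623} = 1736 \left(- \frac{1}{623}\right) = - \frac{248}{89}$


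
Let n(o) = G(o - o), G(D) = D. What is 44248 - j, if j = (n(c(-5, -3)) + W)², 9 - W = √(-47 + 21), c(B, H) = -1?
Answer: 44193 + 18*I*√26 ≈ 44193.0 + 91.782*I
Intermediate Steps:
n(o) = 0 (n(o) = o - o = 0)
W = 9 - I*√26 (W = 9 - √(-47 + 21) = 9 - √(-26) = 9 - I*√26 ≈ 9.0 - 5.099*I)
j = (9 - I*√26)² (j = (0 + (9 - I*√26))² = (9 - I*√26)² ≈ 55.0 - 91.782*I)
44248 - j = 44248 - (9 - I*√26)²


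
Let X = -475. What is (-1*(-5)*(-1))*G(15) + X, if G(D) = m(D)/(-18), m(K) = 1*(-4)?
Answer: -4285/9 ≈ -476.11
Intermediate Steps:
m(K) = -4
G(D) = 2/9 (G(D) = -4/(-18) = -4*(-1/18) = 2/9)
(-1*(-5)*(-1))*G(15) + X = (-1*(-5)*(-1))*(2/9) - 475 = (5*(-1))*(2/9) - 475 = -5*2/9 - 475 = -10/9 - 475 = -4285/9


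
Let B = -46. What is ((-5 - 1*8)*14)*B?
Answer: 8372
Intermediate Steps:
((-5 - 1*8)*14)*B = ((-5 - 1*8)*14)*(-46) = ((-5 - 8)*14)*(-46) = -13*14*(-46) = -182*(-46) = 8372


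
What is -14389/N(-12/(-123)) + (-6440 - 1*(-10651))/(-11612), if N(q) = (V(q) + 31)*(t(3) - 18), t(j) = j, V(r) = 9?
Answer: 41139617/1741800 ≈ 23.619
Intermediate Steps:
N(q) = -600 (N(q) = (9 + 31)*(3 - 18) = 40*(-15) = -600)
-14389/N(-12/(-123)) + (-6440 - 1*(-10651))/(-11612) = -14389/(-600) + (-6440 - 1*(-10651))/(-11612) = -14389*(-1/600) + (-6440 + 10651)*(-1/11612) = 14389/600 + 4211*(-1/11612) = 14389/600 - 4211/11612 = 41139617/1741800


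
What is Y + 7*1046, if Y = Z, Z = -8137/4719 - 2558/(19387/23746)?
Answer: 383069151755/91487253 ≈ 4187.1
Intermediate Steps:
Z = -286800514711/91487253 (Z = -8137*1/4719 - 2558/(19387*(1/23746)) = -8137/4719 - 2558/19387/23746 = -8137/4719 - 2558*23746/19387 = -8137/4719 - 60742268/19387 = -286800514711/91487253 ≈ -3134.9)
Y = -286800514711/91487253 ≈ -3134.9
Y + 7*1046 = -286800514711/91487253 + 7*1046 = -286800514711/91487253 + 7322 = 383069151755/91487253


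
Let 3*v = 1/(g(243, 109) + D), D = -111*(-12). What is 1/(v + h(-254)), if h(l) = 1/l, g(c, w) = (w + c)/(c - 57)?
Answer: -15754604/58089 ≈ -271.21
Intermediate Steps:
g(c, w) = (c + w)/(-57 + c)
D = 1332
v = 31/124052 (v = 1/(3*((243 + 109)/(-57 + 243) + 1332)) = 1/(3*(352/186 + 1332)) = 1/(3*((1/186)*352 + 1332)) = 1/(3*(176/93 + 1332)) = 1/(3*(124052/93)) = (⅓)*(93/124052) = 31/124052 ≈ 0.00024990)
1/(v + h(-254)) = 1/(31/124052 + 1/(-254)) = 1/(31/124052 - 1/254) = 1/(-58089/15754604) = -15754604/58089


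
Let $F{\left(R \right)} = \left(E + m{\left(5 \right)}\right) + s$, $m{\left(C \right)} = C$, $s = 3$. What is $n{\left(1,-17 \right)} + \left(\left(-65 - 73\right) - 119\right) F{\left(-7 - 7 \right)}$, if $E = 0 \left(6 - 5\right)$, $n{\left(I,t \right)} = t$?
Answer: $-2073$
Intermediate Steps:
$E = 0$ ($E = 0 \cdot 1 = 0$)
$F{\left(R \right)} = 8$ ($F{\left(R \right)} = \left(0 + 5\right) + 3 = 5 + 3 = 8$)
$n{\left(1,-17 \right)} + \left(\left(-65 - 73\right) - 119\right) F{\left(-7 - 7 \right)} = -17 + \left(\left(-65 - 73\right) - 119\right) 8 = -17 + \left(-138 - 119\right) 8 = -17 - 2056 = -2073$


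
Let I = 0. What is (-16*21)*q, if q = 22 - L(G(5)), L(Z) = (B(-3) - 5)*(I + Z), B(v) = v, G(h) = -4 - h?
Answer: 16800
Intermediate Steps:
L(Z) = -8*Z (L(Z) = (-3 - 5)*(0 + Z) = -8*Z)
q = -50 (q = 22 - (-8)*(-4 - 1*5) = 22 - (-8)*(-4 - 5) = 22 - (-8)*(-9) = 22 - 1*72 = 22 - 72 = -50)
(-16*21)*q = -16*21*(-50) = -336*(-50) = 16800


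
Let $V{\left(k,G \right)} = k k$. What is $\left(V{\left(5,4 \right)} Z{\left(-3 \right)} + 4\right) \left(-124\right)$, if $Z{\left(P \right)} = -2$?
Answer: $5704$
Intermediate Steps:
$V{\left(k,G \right)} = k^{2}$
$\left(V{\left(5,4 \right)} Z{\left(-3 \right)} + 4\right) \left(-124\right) = \left(5^{2} \left(-2\right) + 4\right) \left(-124\right) = \left(25 \left(-2\right) + 4\right) \left(-124\right) = \left(-50 + 4\right) \left(-124\right) = \left(-46\right) \left(-124\right) = 5704$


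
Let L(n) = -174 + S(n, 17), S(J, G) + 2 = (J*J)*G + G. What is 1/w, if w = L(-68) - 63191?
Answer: 1/15258 ≈ 6.5539e-5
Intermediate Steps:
S(J, G) = -2 + G + G*J² (S(J, G) = -2 + ((J*J)*G + G) = -2 + (J²*G + G) = -2 + (G*J² + G) = -2 + (G + G*J²) = -2 + G + G*J²)
L(n) = -159 + 17*n² (L(n) = -174 + (-2 + 17 + 17*n²) = -174 + (15 + 17*n²) = -159 + 17*n²)
w = 15258 (w = (-159 + 17*(-68)²) - 63191 = (-159 + 17*4624) - 63191 = (-159 + 78608) - 63191 = 78449 - 63191 = 15258)
1/w = 1/15258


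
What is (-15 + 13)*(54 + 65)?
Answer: -238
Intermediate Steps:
(-15 + 13)*(54 + 65) = -2*119 = -238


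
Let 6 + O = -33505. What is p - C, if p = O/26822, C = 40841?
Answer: -1095470813/26822 ≈ -40842.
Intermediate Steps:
O = -33511 (O = -6 - 33505 = -33511)
p = -33511/26822 ≈ -1.2494
p - C = -33511/26822 - 1*40841 = -33511/26822 - 40841 = -1095470813/26822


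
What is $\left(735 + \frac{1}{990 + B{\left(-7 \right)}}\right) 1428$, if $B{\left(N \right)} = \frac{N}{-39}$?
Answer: $\frac{40531686552}{38617} \approx 1.0496 \cdot 10^{6}$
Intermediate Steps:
$B{\left(N \right)} = - \frac{N}{39}$ ($B{\left(N \right)} = N \left(- \frac{1}{39}\right) = - \frac{N}{39}$)
$\left(735 + \frac{1}{990 + B{\left(-7 \right)}}\right) 1428 = \left(735 + \frac{1}{990 - - \frac{7}{39}}\right) 1428 = \left(735 + \frac{1}{990 + \frac{7}{39}}\right) 1428 = \left(735 + \frac{1}{\frac{38617}{39}}\right) 1428 = \left(735 + \frac{39}{38617}\right) 1428 = \frac{28383534}{38617} \cdot 1428 = \frac{40531686552}{38617}$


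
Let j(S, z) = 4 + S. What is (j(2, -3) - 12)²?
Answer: 36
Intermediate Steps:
(j(2, -3) - 12)² = ((4 + 2) - 12)² = (6 - 12)² = (-6)² = 36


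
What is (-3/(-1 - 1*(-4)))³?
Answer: -1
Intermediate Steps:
(-3/(-1 - 1*(-4)))³ = (-3/(-1 + 4))³ = (-3/3)³ = (-3*⅓)³ = (-1)³ = -1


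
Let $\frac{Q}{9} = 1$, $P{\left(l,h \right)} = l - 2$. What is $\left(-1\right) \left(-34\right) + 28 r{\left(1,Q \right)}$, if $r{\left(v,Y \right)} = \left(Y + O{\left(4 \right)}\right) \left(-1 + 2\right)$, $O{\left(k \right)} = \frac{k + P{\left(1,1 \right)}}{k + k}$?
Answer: $\frac{593}{2} \approx 296.5$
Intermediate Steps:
$P{\left(l,h \right)} = -2 + l$
$O{\left(k \right)} = \frac{-1 + k}{2 k}$ ($O{\left(k \right)} = \frac{k + \left(-2 + 1\right)}{k + k} = \frac{k - 1}{2 k} = \left(-1 + k\right) \frac{1}{2 k} = \frac{-1 + k}{2 k}$)
$Q = 9$ ($Q = 9 \cdot 1 = 9$)
$r{\left(v,Y \right)} = \frac{3}{8} + Y$ ($r{\left(v,Y \right)} = \left(Y + \frac{-1 + 4}{2 \cdot 4}\right) \left(-1 + 2\right) = \left(Y + \frac{1}{2} \cdot \frac{1}{4} \cdot 3\right) 1 = \left(Y + \frac{3}{8}\right) 1 = \left(\frac{3}{8} + Y\right) 1 = \frac{3}{8} + Y$)
$\left(-1\right) \left(-34\right) + 28 r{\left(1,Q \right)} = \left(-1\right) \left(-34\right) + 28 \left(\frac{3}{8} + 9\right) = 34 + 28 \cdot \frac{75}{8} = 34 + \frac{525}{2} = \frac{593}{2}$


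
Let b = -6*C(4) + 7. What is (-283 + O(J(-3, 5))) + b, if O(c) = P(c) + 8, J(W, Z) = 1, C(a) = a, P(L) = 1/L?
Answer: -291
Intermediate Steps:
O(c) = 8 + 1/c (O(c) = 1/c + 8 = 8 + 1/c)
b = -17 (b = -6*4 + 7 = -24 + 7 = -17)
(-283 + O(J(-3, 5))) + b = (-283 + (8 + 1/1)) - 17 = (-283 + (8 + 1)) - 17 = (-283 + 9) - 17 = -274 - 17 = -291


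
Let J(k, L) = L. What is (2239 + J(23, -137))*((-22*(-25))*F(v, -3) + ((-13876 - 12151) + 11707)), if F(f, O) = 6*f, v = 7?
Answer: 18455560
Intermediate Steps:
(2239 + J(23, -137))*((-22*(-25))*F(v, -3) + ((-13876 - 12151) + 11707)) = (2239 - 137)*((-22*(-25))*(6*7) + ((-13876 - 12151) + 11707)) = 2102*(550*42 + (-26027 + 11707)) = 2102*(23100 - 14320) = 2102*8780 = 18455560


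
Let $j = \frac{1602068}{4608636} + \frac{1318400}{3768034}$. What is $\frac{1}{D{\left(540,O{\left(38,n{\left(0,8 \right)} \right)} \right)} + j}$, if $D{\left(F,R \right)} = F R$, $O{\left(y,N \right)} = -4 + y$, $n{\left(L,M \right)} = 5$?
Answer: $\frac{2170687142703}{39855330024076669} \approx 5.4464 \cdot 10^{-5}$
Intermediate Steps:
$j = \frac{1514084049589}{2170687142703}$ ($j = 1602068 \cdot \frac{1}{4608636} + 1318400 \cdot \frac{1}{3768034} = \frac{400517}{1152159} + \frac{659200}{1884017} = \frac{1514084049589}{2170687142703} \approx 0.69751$)
$\frac{1}{D{\left(540,O{\left(38,n{\left(0,8 \right)} \right)} \right)} + j} = \frac{1}{540 \left(-4 + 38\right) + \frac{1514084049589}{2170687142703}} = \frac{1}{540 \cdot 34 + \frac{1514084049589}{2170687142703}} = \frac{1}{18360 + \frac{1514084049589}{2170687142703}} = \frac{1}{\frac{39855330024076669}{2170687142703}} = \frac{2170687142703}{39855330024076669}$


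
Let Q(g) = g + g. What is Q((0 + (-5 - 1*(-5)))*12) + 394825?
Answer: 394825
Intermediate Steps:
Q(g) = 2*g
Q((0 + (-5 - 1*(-5)))*12) + 394825 = 2*((0 + (-5 - 1*(-5)))*12) + 394825 = 2*((0 + (-5 + 5))*12) + 394825 = 2*((0 + 0)*12) + 394825 = 2*(0*12) + 394825 = 2*0 + 394825 = 0 + 394825 = 394825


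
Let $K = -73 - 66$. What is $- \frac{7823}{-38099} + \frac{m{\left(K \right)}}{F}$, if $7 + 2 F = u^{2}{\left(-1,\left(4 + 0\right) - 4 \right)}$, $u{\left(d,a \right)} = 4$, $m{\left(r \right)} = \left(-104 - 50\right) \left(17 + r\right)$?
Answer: $\frac{1431678431}{342891} \approx 4175.3$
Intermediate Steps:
$K = -139$
$m{\left(r \right)} = -2618 - 154 r$ ($m{\left(r \right)} = - 154 \left(17 + r\right) = -2618 - 154 r$)
$F = \frac{9}{2}$ ($F = - \frac{7}{2} + \frac{4^{2}}{2} = - \frac{7}{2} + \frac{1}{2} \cdot 16 = - \frac{7}{2} + 8 = \frac{9}{2} \approx 4.5$)
$- \frac{7823}{-38099} + \frac{m{\left(K \right)}}{F} = - \frac{7823}{-38099} + \frac{-2618 - -21406}{\frac{9}{2}} = \left(-7823\right) \left(- \frac{1}{38099}\right) + \left(-2618 + 21406\right) \frac{2}{9} = \frac{7823}{38099} + 18788 \cdot \frac{2}{9} = \frac{7823}{38099} + \frac{37576}{9} = \frac{1431678431}{342891}$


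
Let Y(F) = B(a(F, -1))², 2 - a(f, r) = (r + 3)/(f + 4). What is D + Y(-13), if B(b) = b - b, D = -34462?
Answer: -34462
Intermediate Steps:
a(f, r) = 2 - (3 + r)/(4 + f) (a(f, r) = 2 - (r + 3)/(f + 4) = 2 - (3 + r)/(4 + f))
B(b) = 0
Y(F) = 0 (Y(F) = 0² = 0)
D + Y(-13) = -34462 + 0 = -34462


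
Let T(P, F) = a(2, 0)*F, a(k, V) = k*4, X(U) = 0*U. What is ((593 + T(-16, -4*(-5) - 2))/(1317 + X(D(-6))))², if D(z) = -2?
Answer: 543169/1734489 ≈ 0.31316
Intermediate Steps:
X(U) = 0
a(k, V) = 4*k
T(P, F) = 8*F (T(P, F) = (4*2)*F = 8*F)
((593 + T(-16, -4*(-5) - 2))/(1317 + X(D(-6))))² = ((593 + 8*(-4*(-5) - 2))/(1317 + 0))² = ((593 + 8*(20 - 2))/1317)² = ((593 + 8*18)*(1/1317))² = ((593 + 144)*(1/1317))² = (737*(1/1317))² = (737/1317)² = 543169/1734489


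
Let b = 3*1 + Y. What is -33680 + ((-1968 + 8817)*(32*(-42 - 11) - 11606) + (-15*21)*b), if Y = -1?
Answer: -91139708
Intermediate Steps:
b = 2 (b = 3*1 - 1 = 3 - 1 = 2)
-33680 + ((-1968 + 8817)*(32*(-42 - 11) - 11606) + (-15*21)*b) = -33680 + ((-1968 + 8817)*(32*(-42 - 11) - 11606) - 15*21*2) = -33680 + (6849*(32*(-53) - 11606) - 315*2) = -33680 + (6849*(-1696 - 11606) - 630) = -33680 + (6849*(-13302) - 630) = -33680 + (-91105398 - 630) = -33680 - 91106028 = -91139708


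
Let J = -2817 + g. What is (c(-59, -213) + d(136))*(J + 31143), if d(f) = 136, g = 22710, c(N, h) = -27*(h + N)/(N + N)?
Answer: 222108672/59 ≈ 3.7646e+6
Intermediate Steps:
c(N, h) = -27*(N + h)/(2*N)
J = 19893 (J = -2817 + 22710 = 19893)
(c(-59, -213) + d(136))*(J + 31143) = ((27/2)*(-1*(-59) - 1*(-213))/(-59) + 136)*(19893 + 31143) = ((27/2)*(-1/59)*(59 + 213) + 136)*51036 = ((27/2)*(-1/59)*272 + 136)*51036 = (-3672/59 + 136)*51036 = (4352/59)*51036 = 222108672/59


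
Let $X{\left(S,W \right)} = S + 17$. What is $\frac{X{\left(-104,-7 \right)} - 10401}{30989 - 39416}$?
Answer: $\frac{3496}{2809} \approx 1.2446$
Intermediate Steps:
$X{\left(S,W \right)} = 17 + S$
$\frac{X{\left(-104,-7 \right)} - 10401}{30989 - 39416} = \frac{\left(17 - 104\right) - 10401}{30989 - 39416} = \frac{-87 - 10401}{-8427} = \left(-10488\right) \left(- \frac{1}{8427}\right) = \frac{3496}{2809}$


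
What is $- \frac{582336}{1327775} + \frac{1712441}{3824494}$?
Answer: $\frac{46595810791}{5078067520850} \approx 0.0091759$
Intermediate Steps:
$- \frac{582336}{1327775} + \frac{1712441}{3824494} = \frac{46595810791}{5078067520850}$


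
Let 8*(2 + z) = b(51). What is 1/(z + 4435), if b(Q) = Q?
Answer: 8/35515 ≈ 0.00022526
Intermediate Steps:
z = 35/8 (z = -2 + (⅛)*51 = -2 + 51/8 = 35/8 ≈ 4.3750)
1/(z + 4435) = 1/(35/8 + 4435) = 1/(35515/8) = 8/35515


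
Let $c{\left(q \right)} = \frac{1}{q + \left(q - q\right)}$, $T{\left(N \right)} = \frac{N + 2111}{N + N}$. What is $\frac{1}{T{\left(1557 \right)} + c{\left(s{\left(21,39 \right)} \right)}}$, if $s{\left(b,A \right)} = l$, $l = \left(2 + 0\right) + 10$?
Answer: $\frac{6228}{7855} \approx 0.79287$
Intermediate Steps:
$l = 12$ ($l = 2 + 10 = 12$)
$s{\left(b,A \right)} = 12$
$T{\left(N \right)} = \frac{2111 + N}{2 N}$
$c{\left(q \right)} = \frac{1}{q}$ ($c{\left(q \right)} = \frac{1}{q + 0} = \frac{1}{q}$)
$\frac{1}{T{\left(1557 \right)} + c{\left(s{\left(21,39 \right)} \right)}} = \frac{1}{\frac{2111 + 1557}{2 \cdot 1557} + \frac{1}{12}} = \frac{1}{\frac{1}{2} \cdot \frac{1}{1557} \cdot 3668 + \frac{1}{12}} = \frac{1}{\frac{1834}{1557} + \frac{1}{12}} = \frac{1}{\frac{7855}{6228}} = \frac{6228}{7855}$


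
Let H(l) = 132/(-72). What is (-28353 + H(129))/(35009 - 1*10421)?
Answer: -170129/147528 ≈ -1.1532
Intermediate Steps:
H(l) = -11/6 (H(l) = 132*(-1/72) = -11/6)
(-28353 + H(129))/(35009 - 1*10421) = (-28353 - 11/6)/(35009 - 1*10421) = -170129/(6*(35009 - 10421)) = -170129/6/24588 = -170129/6*1/24588 = -170129/147528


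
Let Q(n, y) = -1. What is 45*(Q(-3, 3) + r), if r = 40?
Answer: 1755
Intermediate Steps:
45*(Q(-3, 3) + r) = 45*(-1 + 40) = 45*39 = 1755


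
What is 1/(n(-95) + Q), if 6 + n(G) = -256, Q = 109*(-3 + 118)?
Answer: 1/12273 ≈ 8.1480e-5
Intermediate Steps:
Q = 12535 (Q = 109*115 = 12535)
n(G) = -262 (n(G) = -6 - 256 = -262)
1/(n(-95) + Q) = 1/(-262 + 12535) = 1/12273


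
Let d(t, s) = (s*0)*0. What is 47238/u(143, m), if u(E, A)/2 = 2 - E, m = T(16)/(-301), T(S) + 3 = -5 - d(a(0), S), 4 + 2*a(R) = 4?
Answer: -7873/47 ≈ -167.51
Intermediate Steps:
a(R) = 0 (a(R) = -2 + (1/2)*4 = -2 + 2 = 0)
d(t, s) = 0 (d(t, s) = 0*0 = 0)
T(S) = -8 (T(S) = -3 + (-5 - 1*0) = -3 + (-5 + 0) = -3 - 5 = -8)
m = 8/301 (m = -8/(-301) = -8*(-1/301) = 8/301 ≈ 0.026578)
u(E, A) = 4 - 2*E (u(E, A) = 2*(2 - E) = 4 - 2*E)
47238/u(143, m) = 47238/(4 - 2*143) = 47238/(4 - 286) = 47238/(-282) = 47238*(-1/282) = -7873/47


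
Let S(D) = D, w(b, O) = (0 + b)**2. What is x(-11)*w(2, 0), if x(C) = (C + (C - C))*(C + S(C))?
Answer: 968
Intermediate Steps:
w(b, O) = b**2
x(C) = 2*C**2 (x(C) = (C + (C - C))*(C + C) = (C + 0)*(2*C) = C*(2*C) = 2*C**2)
x(-11)*w(2, 0) = (2*(-11)**2)*2**2 = (2*121)*4 = 242*4 = 968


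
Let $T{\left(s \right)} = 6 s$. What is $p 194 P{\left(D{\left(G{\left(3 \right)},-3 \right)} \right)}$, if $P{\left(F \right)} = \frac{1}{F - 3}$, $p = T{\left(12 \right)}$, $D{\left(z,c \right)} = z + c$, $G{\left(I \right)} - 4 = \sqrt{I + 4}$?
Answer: $9312 + 4656 \sqrt{7} \approx 21631.0$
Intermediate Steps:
$G{\left(I \right)} = 4 + \sqrt{4 + I}$ ($G{\left(I \right)} = 4 + \sqrt{I + 4} = 4 + \sqrt{4 + I}$)
$D{\left(z,c \right)} = c + z$
$p = 72$ ($p = 6 \cdot 12 = 72$)
$P{\left(F \right)} = \frac{1}{-3 + F}$
$p 194 P{\left(D{\left(G{\left(3 \right)},-3 \right)} \right)} = \frac{72 \cdot 194}{-3 - \left(-1 - \sqrt{4 + 3}\right)} = \frac{13968}{-3 - \left(-1 - \sqrt{7}\right)} = \frac{13968}{-3 + \left(1 + \sqrt{7}\right)} = \frac{13968}{-2 + \sqrt{7}}$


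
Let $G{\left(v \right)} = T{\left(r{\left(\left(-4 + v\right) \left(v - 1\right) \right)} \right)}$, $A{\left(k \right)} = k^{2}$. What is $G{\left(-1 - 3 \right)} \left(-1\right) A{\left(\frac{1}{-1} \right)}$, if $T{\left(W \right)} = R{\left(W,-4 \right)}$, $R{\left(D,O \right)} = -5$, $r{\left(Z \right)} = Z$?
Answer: $5$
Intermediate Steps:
$T{\left(W \right)} = -5$
$G{\left(v \right)} = -5$
$G{\left(-1 - 3 \right)} \left(-1\right) A{\left(\frac{1}{-1} \right)} = \left(-5\right) \left(-1\right) \left(\frac{1}{-1}\right)^{2} = 5 \left(-1\right)^{2} = 5 \cdot 1 = 5$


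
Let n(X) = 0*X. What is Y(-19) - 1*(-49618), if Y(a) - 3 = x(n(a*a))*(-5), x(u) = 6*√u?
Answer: 49621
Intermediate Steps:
n(X) = 0
Y(a) = 3 (Y(a) = 3 + (6*√0)*(-5) = 3 + (6*0)*(-5) = 3 + 0*(-5) = 3 + 0 = 3)
Y(-19) - 1*(-49618) = 3 - 1*(-49618) = 3 + 49618 = 49621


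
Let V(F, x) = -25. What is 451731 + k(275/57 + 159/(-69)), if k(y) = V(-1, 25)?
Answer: 451706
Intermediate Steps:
k(y) = -25
451731 + k(275/57 + 159/(-69)) = 451731 - 25 = 451706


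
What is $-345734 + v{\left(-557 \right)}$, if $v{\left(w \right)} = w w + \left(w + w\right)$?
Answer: $-36599$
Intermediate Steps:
$v{\left(w \right)} = w^{2} + 2 w$
$-345734 + v{\left(-557 \right)} = -345734 - 557 \left(2 - 557\right) = -345734 - -309135 = -345734 + 309135 = -36599$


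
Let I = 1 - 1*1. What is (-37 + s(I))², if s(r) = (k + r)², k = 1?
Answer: 1296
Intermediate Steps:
I = 0 (I = 1 - 1 = 0)
s(r) = (1 + r)²
(-37 + s(I))² = (-37 + (1 + 0)²)² = (-37 + 1²)² = (-37 + 1)² = (-36)² = 1296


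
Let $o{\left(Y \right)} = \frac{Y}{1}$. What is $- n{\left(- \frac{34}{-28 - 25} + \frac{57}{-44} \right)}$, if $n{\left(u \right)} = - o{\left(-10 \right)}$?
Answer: $-10$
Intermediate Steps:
$o{\left(Y \right)} = Y$ ($o{\left(Y \right)} = Y 1 = Y$)
$n{\left(u \right)} = 10$ ($n{\left(u \right)} = \left(-1\right) \left(-10\right) = 10$)
$- n{\left(- \frac{34}{-28 - 25} + \frac{57}{-44} \right)} = \left(-1\right) 10 = -10$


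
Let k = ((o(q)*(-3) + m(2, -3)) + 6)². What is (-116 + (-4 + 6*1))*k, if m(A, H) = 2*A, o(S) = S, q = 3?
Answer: -114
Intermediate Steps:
k = 1 (k = ((3*(-3) + 2*2) + 6)² = ((-9 + 4) + 6)² = (-5 + 6)² = 1² = 1)
(-116 + (-4 + 6*1))*k = (-116 + (-4 + 6*1))*1 = (-116 + (-4 + 6))*1 = (-116 + 2)*1 = -114*1 = -114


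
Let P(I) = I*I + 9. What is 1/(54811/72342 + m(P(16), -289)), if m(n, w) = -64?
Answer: -72342/4575077 ≈ -0.015812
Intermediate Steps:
P(I) = 9 + I² (P(I) = I² + 9 = 9 + I²)
1/(54811/72342 + m(P(16), -289)) = 1/(54811/72342 - 64) = 1/(-4575077/72342) = -72342/4575077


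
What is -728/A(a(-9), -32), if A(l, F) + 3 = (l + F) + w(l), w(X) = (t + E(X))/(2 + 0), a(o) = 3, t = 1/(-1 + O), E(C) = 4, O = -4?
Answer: 1040/43 ≈ 24.186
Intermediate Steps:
t = -1/5 (t = 1/(-1 - 4) = 1/(-5) = -1/5 ≈ -0.20000)
w(X) = 19/10 (w(X) = (-1/5 + 4)/(2 + 0) = (19/5)/2 = (19/5)*(1/2) = 19/10)
A(l, F) = -11/10 + F + l (A(l, F) = -3 + ((l + F) + 19/10) = -3 + ((F + l) + 19/10) = -3 + (19/10 + F + l) = -11/10 + F + l)
-728/A(a(-9), -32) = -728/(-11/10 - 32 + 3) = -728/(-301/10) = -728*(-10/301) = 1040/43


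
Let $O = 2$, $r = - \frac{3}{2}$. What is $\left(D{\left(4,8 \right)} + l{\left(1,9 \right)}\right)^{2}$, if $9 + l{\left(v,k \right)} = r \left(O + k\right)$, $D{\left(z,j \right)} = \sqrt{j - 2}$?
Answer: $\frac{2625}{4} - 51 \sqrt{6} \approx 531.33$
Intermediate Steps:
$r = - \frac{3}{2}$ ($r = \left(-3\right) \frac{1}{2} = - \frac{3}{2} \approx -1.5$)
$D{\left(z,j \right)} = \sqrt{-2 + j}$
$l{\left(v,k \right)} = -12 - \frac{3 k}{2}$ ($l{\left(v,k \right)} = -9 - \frac{3 \left(2 + k\right)}{2} = -9 - \left(3 + \frac{3 k}{2}\right) = -12 - \frac{3 k}{2}$)
$\left(D{\left(4,8 \right)} + l{\left(1,9 \right)}\right)^{2} = \left(\sqrt{-2 + 8} - \frac{51}{2}\right)^{2} = \left(\sqrt{6} - \frac{51}{2}\right)^{2} = \left(- \frac{51}{2} + \sqrt{6}\right)^{2}$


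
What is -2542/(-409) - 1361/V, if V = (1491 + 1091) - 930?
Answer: 3642735/675668 ≈ 5.3913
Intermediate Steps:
V = 1652 (V = 2582 - 930 = 1652)
-2542/(-409) - 1361/V = -2542/(-409) - 1361/1652 = -2542*(-1/409) - 1361*1/1652 = 2542/409 - 1361/1652 = 3642735/675668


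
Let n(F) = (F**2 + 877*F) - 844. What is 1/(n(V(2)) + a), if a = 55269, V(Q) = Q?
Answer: 1/56183 ≈ 1.7799e-5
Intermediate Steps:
n(F) = -844 + F**2 + 877*F
1/(n(V(2)) + a) = 1/((-844 + 2**2 + 877*2) + 55269) = 1/((-844 + 4 + 1754) + 55269) = 1/(914 + 55269) = 1/56183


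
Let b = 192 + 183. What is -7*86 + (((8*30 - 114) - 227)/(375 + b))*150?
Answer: -3111/5 ≈ -622.20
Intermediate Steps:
b = 375
-7*86 + (((8*30 - 114) - 227)/(375 + b))*150 = -7*86 + (((8*30 - 114) - 227)/(375 + 375))*150 = -602 + (((240 - 114) - 227)/750)*150 = -602 + ((126 - 227)*(1/750))*150 = -602 - 101*1/750*150 = -602 - 101/750*150 = -602 - 101/5 = -3111/5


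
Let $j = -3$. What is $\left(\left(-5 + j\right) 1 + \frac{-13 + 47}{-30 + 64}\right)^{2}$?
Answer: $49$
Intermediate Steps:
$\left(\left(-5 + j\right) 1 + \frac{-13 + 47}{-30 + 64}\right)^{2} = \left(\left(-5 - 3\right) 1 + \frac{-13 + 47}{-30 + 64}\right)^{2} = \left(\left(-8\right) 1 + \frac{34}{34}\right)^{2} = \left(-8 + 34 \cdot \frac{1}{34}\right)^{2} = \left(-8 + 1\right)^{2} = \left(-7\right)^{2} = 49$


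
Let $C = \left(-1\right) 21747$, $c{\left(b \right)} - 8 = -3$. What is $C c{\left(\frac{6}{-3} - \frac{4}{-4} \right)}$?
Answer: $-108735$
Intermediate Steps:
$c{\left(b \right)} = 5$ ($c{\left(b \right)} = 8 - 3 = 5$)
$C = -21747$
$C c{\left(\frac{6}{-3} - \frac{4}{-4} \right)} = \left(-21747\right) 5 = -108735$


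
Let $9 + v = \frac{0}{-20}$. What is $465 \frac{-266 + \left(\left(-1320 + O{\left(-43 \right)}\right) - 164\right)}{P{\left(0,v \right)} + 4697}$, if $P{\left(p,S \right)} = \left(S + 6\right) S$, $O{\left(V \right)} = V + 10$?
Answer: $- \frac{829095}{4724} \approx -175.51$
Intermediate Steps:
$O{\left(V \right)} = 10 + V$
$v = -9$ ($v = -9 + \frac{0}{-20} = -9 + 0 \left(- \frac{1}{20}\right) = -9 + 0 = -9$)
$P{\left(p,S \right)} = S \left(6 + S\right)$ ($P{\left(p,S \right)} = \left(6 + S\right) S = S \left(6 + S\right)$)
$465 \frac{-266 + \left(\left(-1320 + O{\left(-43 \right)}\right) - 164\right)}{P{\left(0,v \right)} + 4697} = 465 \frac{-266 + \left(\left(-1320 + \left(10 - 43\right)\right) - 164\right)}{- 9 \left(6 - 9\right) + 4697} = 465 \frac{-266 - 1517}{\left(-9\right) \left(-3\right) + 4697} = 465 \frac{-266 - 1517}{27 + 4697} = 465 \frac{-266 - 1517}{4724} = 465 \left(\left(-1783\right) \frac{1}{4724}\right) = 465 \left(- \frac{1783}{4724}\right) = - \frac{829095}{4724}$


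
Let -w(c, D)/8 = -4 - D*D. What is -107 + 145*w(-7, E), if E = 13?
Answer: 200573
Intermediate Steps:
w(c, D) = 32 + 8*D² (w(c, D) = -8*(-4 - D*D) = -8*(-4 - D²) = 32 + 8*D²)
-107 + 145*w(-7, E) = -107 + 145*(32 + 8*13²) = -107 + 145*(32 + 8*169) = -107 + 145*(32 + 1352) = -107 + 145*1384 = -107 + 200680 = 200573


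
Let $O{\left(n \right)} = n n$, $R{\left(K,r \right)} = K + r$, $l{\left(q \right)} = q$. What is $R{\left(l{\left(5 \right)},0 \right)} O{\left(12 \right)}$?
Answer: $720$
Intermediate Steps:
$O{\left(n \right)} = n^{2}$
$R{\left(l{\left(5 \right)},0 \right)} O{\left(12 \right)} = \left(5 + 0\right) 12^{2} = 5 \cdot 144 = 720$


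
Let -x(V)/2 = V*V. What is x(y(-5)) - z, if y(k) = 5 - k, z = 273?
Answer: -473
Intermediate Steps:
x(V) = -2*V² (x(V) = -2*V*V = -2*V²)
x(y(-5)) - z = -2*(5 - 1*(-5))² - 1*273 = -2*(5 + 5)² - 273 = -2*10² - 273 = -2*100 - 273 = -200 - 273 = -473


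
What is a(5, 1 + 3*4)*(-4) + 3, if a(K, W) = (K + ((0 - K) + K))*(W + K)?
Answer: -357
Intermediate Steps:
a(K, W) = K*(K + W) (a(K, W) = (K + (-K + K))*(K + W) = (K + 0)*(K + W) = K*(K + W))
a(5, 1 + 3*4)*(-4) + 3 = (5*(5 + (1 + 3*4)))*(-4) + 3 = (5*(5 + (1 + 12)))*(-4) + 3 = (5*(5 + 13))*(-4) + 3 = (5*18)*(-4) + 3 = 90*(-4) + 3 = -360 + 3 = -357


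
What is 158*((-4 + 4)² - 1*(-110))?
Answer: 17380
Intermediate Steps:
158*((-4 + 4)² - 1*(-110)) = 158*(0² + 110) = 158*(0 + 110) = 158*110 = 17380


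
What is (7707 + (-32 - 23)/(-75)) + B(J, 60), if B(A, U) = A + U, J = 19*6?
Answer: 118226/15 ≈ 7881.7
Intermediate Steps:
J = 114
(7707 + (-32 - 23)/(-75)) + B(J, 60) = (7707 + (-32 - 23)/(-75)) + (114 + 60) = (7707 - 1/75*(-55)) + 174 = (7707 + 11/15) + 174 = 115616/15 + 174 = 118226/15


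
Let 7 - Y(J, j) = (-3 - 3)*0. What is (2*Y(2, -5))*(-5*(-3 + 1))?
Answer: 140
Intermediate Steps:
Y(J, j) = 7 (Y(J, j) = 7 - (-3 - 3)*0 = 7 - (-6)*0 = 7 - 1*0 = 7 + 0 = 7)
(2*Y(2, -5))*(-5*(-3 + 1)) = (2*7)*(-5*(-3 + 1)) = 14*(-5*(-2)) = 14*10 = 140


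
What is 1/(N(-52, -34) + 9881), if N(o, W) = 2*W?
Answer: 1/9813 ≈ 0.00010191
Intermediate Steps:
1/(N(-52, -34) + 9881) = 1/(2*(-34) + 9881) = 1/(-68 + 9881) = 1/9813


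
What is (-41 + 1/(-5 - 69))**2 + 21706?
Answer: 128073281/5476 ≈ 23388.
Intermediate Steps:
(-41 + 1/(-5 - 69))**2 + 21706 = (-41 + 1/(-74))**2 + 21706 = (-41 - 1/74)**2 + 21706 = (-3035/74)**2 + 21706 = 9211225/5476 + 21706 = 128073281/5476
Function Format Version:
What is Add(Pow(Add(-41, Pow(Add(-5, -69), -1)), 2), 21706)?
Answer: Rational(128073281, 5476) ≈ 23388.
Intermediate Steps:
Add(Pow(Add(-41, Pow(Add(-5, -69), -1)), 2), 21706) = Add(Pow(Add(-41, Pow(-74, -1)), 2), 21706) = Add(Pow(Add(-41, Rational(-1, 74)), 2), 21706) = Add(Pow(Rational(-3035, 74), 2), 21706) = Add(Rational(9211225, 5476), 21706) = Rational(128073281, 5476)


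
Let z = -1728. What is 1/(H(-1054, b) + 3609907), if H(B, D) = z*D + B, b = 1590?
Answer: 1/861333 ≈ 1.1610e-6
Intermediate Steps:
H(B, D) = B - 1728*D (H(B, D) = -1728*D + B = B - 1728*D)
1/(H(-1054, b) + 3609907) = 1/((-1054 - 1728*1590) + 3609907) = 1/((-1054 - 2747520) + 3609907) = 1/(-2748574 + 3609907) = 1/861333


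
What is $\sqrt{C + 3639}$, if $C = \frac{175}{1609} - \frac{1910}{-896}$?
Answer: $\frac{\sqrt{29562251128109}}{90104} \approx 60.343$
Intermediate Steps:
$C = \frac{1614995}{720832}$ ($C = 175 \cdot \frac{1}{1609} - - \frac{955}{448} = \frac{175}{1609} + \frac{955}{448} = \frac{1614995}{720832} \approx 2.2405$)
$\sqrt{C + 3639} = \sqrt{\frac{1614995}{720832} + 3639} = \sqrt{\frac{2624722643}{720832}} = \frac{\sqrt{29562251128109}}{90104}$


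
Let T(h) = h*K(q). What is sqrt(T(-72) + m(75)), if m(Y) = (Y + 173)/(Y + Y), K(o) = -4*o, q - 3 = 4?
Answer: 2*sqrt(113493)/15 ≈ 44.918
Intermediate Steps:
q = 7 (q = 3 + 4 = 7)
m(Y) = (173 + Y)/(2*Y) (m(Y) = (173 + Y)/((2*Y)) = (173 + Y)*(1/(2*Y)) = (173 + Y)/(2*Y))
T(h) = -28*h (T(h) = h*(-4*7) = h*(-28) = -28*h)
sqrt(T(-72) + m(75)) = sqrt(-28*(-72) + (1/2)*(173 + 75)/75) = sqrt(2016 + (1/2)*(1/75)*248) = sqrt(2016 + 124/75) = sqrt(151324/75) = 2*sqrt(113493)/15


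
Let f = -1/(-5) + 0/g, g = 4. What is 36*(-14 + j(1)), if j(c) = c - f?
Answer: -2376/5 ≈ -475.20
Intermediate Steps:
f = ⅕ (f = -1/(-5) + 0/4 = -1*(-⅕) + 0*(¼) = ⅕ + 0 = ⅕ ≈ 0.20000)
j(c) = -⅕ + c (j(c) = c - 1*⅕ = c - ⅕ = -⅕ + c)
36*(-14 + j(1)) = 36*(-14 + (-⅕ + 1)) = 36*(-14 + ⅘) = 36*(-66/5) = -2376/5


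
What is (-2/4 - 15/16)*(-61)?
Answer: 1403/16 ≈ 87.688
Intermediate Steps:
(-2/4 - 15/16)*(-61) = (-2*¼ - 15*1/16)*(-61) = (-½ - 15/16)*(-61) = -23/16*(-61) = 1403/16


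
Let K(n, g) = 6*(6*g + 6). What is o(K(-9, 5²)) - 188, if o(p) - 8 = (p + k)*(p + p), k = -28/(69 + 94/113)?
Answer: 1063015668/607 ≈ 1.7513e+6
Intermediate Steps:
k = -3164/7891 (k = -28/(69 + 94*(1/113)) = -28/(69 + 94/113) = -28/7891/113 = -28*113/7891 = -3164/7891 ≈ -0.40096)
K(n, g) = 36 + 36*g (K(n, g) = 6*(6 + 6*g) = 36 + 36*g)
o(p) = 8 + 2*p*(-3164/7891 + p) (o(p) = 8 + (p - 3164/7891)*(p + p) = 8 + (-3164/7891 + p)*(2*p) = 8 + 2*p*(-3164/7891 + p))
o(K(-9, 5²)) - 188 = (8 + 2*(36 + 36*5²)² - 6328*(36 + 36*5²)/7891) - 188 = (8 + 2*(36 + 36*25)² - 6328*(36 + 36*25)/7891) - 188 = (8 + 2*(36 + 900)² - 6328*(36 + 900)/7891) - 188 = (8 + 2*936² - 6328/7891*936) - 188 = (8 + 2*876096 - 455616/607) - 188 = (8 + 1752192 - 455616/607) - 188 = 1063129784/607 - 188 = 1063015668/607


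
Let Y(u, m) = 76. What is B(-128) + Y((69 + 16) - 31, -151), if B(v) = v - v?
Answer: 76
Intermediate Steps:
B(v) = 0
B(-128) + Y((69 + 16) - 31, -151) = 0 + 76 = 76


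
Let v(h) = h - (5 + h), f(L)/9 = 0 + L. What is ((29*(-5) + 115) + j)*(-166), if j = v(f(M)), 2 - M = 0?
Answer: 5810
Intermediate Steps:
M = 2 (M = 2 - 1*0 = 2 + 0 = 2)
f(L) = 9*L (f(L) = 9*(0 + L) = 9*L)
v(h) = -5 (v(h) = h + (-5 - h) = -5)
j = -5
((29*(-5) + 115) + j)*(-166) = ((29*(-5) + 115) - 5)*(-166) = ((-145 + 115) - 5)*(-166) = (-30 - 5)*(-166) = -35*(-166) = 5810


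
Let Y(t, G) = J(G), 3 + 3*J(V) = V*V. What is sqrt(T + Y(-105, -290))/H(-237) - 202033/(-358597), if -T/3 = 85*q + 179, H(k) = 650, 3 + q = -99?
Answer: 202033/358597 + sqrt(120387)/975 ≈ 0.91926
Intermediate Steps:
q = -102 (q = -3 - 99 = -102)
J(V) = -1 + V**2/3 (J(V) = -1 + (V*V)/3 = -1 + V**2/3)
T = 25473 (T = -3*(85*(-102) + 179) = -3*(-8670 + 179) = -3*(-8491) = 25473)
Y(t, G) = -1 + G**2/3
sqrt(T + Y(-105, -290))/H(-237) - 202033/(-358597) = sqrt(25473 + (-1 + (1/3)*(-290)**2))/650 - 202033/(-358597) = sqrt(25473 + (-1 + (1/3)*84100))*(1/650) - 202033*(-1/358597) = sqrt(25473 + (-1 + 84100/3))*(1/650) + 202033/358597 = sqrt(25473 + 84097/3)*(1/650) + 202033/358597 = sqrt(160516/3)*(1/650) + 202033/358597 = (2*sqrt(120387)/3)*(1/650) + 202033/358597 = sqrt(120387)/975 + 202033/358597 = 202033/358597 + sqrt(120387)/975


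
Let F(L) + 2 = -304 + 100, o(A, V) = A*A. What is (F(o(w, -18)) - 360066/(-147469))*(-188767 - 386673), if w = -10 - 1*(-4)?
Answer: 2467696180160/21067 ≈ 1.1714e+8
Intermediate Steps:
w = -6 (w = -10 + 4 = -6)
o(A, V) = A²
F(L) = -206 (F(L) = -2 + (-304 + 100) = -2 - 204 = -206)
(F(o(w, -18)) - 360066/(-147469))*(-188767 - 386673) = (-206 - 360066/(-147469))*(-188767 - 386673) = (-206 - 360066*(-1/147469))*(-575440) = (-206 + 51438/21067)*(-575440) = -4288364/21067*(-575440) = 2467696180160/21067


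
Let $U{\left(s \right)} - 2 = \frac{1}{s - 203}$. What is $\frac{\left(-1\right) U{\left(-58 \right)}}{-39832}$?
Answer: $\frac{521}{10396152} \approx 5.0115 \cdot 10^{-5}$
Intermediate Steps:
$U{\left(s \right)} = 2 + \frac{1}{-203 + s}$ ($U{\left(s \right)} = 2 + \frac{1}{s - 203} = 2 + \frac{1}{-203 + s}$)
$\frac{\left(-1\right) U{\left(-58 \right)}}{-39832} = \frac{\left(-1\right) \frac{-405 + 2 \left(-58\right)}{-203 - 58}}{-39832} = - \frac{-405 - 116}{-261} \left(- \frac{1}{39832}\right) = - \frac{\left(-1\right) \left(-521\right)}{261} \left(- \frac{1}{39832}\right) = \left(-1\right) \frac{521}{261} \left(- \frac{1}{39832}\right) = \left(- \frac{521}{261}\right) \left(- \frac{1}{39832}\right) = \frac{521}{10396152}$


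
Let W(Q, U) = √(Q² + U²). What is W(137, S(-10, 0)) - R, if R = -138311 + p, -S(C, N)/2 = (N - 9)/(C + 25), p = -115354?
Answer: 253665 + √469261/5 ≈ 2.5380e+5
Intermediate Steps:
S(C, N) = -2*(-9 + N)/(25 + C) (S(C, N) = -2*(N - 9)/(C + 25) = -2*(-9 + N)/(25 + C))
R = -253665 (R = -138311 - 115354 = -253665)
W(137, S(-10, 0)) - R = √(137² + (2*(9 - 1*0)/(25 - 10))²) - 1*(-253665) = √(18769 + (2*(9 + 0)/15)²) + 253665 = √(18769 + (2*(1/15)*9)²) + 253665 = √(18769 + (6/5)²) + 253665 = √(18769 + 36/25) + 253665 = √(469261/25) + 253665 = √469261/5 + 253665 = 253665 + √469261/5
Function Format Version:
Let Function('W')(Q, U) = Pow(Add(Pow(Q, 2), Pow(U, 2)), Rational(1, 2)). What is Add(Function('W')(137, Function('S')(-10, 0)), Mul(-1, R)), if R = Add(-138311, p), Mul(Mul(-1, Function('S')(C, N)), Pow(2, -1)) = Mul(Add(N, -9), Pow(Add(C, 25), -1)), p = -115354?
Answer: Add(253665, Mul(Rational(1, 5), Pow(469261, Rational(1, 2)))) ≈ 2.5380e+5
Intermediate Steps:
Function('S')(C, N) = Mul(-2, Pow(Add(25, C), -1), Add(-9, N)) (Function('S')(C, N) = Mul(-2, Mul(Add(N, -9), Pow(Add(C, 25), -1))) = Mul(-2, Mul(Add(-9, N), Pow(Add(25, C), -1))) = Mul(-2, Mul(Pow(Add(25, C), -1), Add(-9, N))) = Mul(-2, Pow(Add(25, C), -1), Add(-9, N)))
R = -253665 (R = Add(-138311, -115354) = -253665)
Add(Function('W')(137, Function('S')(-10, 0)), Mul(-1, R)) = Add(Pow(Add(Pow(137, 2), Pow(Mul(2, Pow(Add(25, -10), -1), Add(9, Mul(-1, 0))), 2)), Rational(1, 2)), Mul(-1, -253665)) = Add(Pow(Add(18769, Pow(Mul(2, Pow(15, -1), Add(9, 0)), 2)), Rational(1, 2)), 253665) = Add(Pow(Add(18769, Pow(Mul(2, Rational(1, 15), 9), 2)), Rational(1, 2)), 253665) = Add(Pow(Add(18769, Pow(Rational(6, 5), 2)), Rational(1, 2)), 253665) = Add(Pow(Add(18769, Rational(36, 25)), Rational(1, 2)), 253665) = Add(Pow(Rational(469261, 25), Rational(1, 2)), 253665) = Add(Mul(Rational(1, 5), Pow(469261, Rational(1, 2))), 253665) = Add(253665, Mul(Rational(1, 5), Pow(469261, Rational(1, 2))))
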